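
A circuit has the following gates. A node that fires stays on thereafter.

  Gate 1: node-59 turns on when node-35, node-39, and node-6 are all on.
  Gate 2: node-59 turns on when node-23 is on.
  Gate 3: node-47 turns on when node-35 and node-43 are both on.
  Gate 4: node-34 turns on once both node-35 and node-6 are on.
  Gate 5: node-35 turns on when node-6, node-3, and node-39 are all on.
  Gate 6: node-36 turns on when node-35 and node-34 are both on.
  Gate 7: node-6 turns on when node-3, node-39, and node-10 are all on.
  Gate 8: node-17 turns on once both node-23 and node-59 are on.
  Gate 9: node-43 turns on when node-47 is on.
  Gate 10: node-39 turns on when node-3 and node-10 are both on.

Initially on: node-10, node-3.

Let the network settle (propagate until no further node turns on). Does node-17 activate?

No

node-17 would need node-23 and node-59 (Gate 8), but node-23 never turns on.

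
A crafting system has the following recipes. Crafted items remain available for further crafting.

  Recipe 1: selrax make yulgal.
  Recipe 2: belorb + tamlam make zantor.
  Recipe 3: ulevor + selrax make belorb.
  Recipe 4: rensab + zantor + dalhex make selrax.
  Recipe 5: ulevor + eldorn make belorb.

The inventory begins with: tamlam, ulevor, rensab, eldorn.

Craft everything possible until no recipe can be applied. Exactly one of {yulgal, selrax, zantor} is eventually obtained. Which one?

zantor

Using Recipe 5, ulevor and eldorn make belorb.
belorb + tamlam → zantor (Recipe 2).
yulgal would need selrax (Recipe 1), but selrax is never obtained. selrax would need rensab, zantor, and dalhex (Recipe 4), but dalhex is never obtained.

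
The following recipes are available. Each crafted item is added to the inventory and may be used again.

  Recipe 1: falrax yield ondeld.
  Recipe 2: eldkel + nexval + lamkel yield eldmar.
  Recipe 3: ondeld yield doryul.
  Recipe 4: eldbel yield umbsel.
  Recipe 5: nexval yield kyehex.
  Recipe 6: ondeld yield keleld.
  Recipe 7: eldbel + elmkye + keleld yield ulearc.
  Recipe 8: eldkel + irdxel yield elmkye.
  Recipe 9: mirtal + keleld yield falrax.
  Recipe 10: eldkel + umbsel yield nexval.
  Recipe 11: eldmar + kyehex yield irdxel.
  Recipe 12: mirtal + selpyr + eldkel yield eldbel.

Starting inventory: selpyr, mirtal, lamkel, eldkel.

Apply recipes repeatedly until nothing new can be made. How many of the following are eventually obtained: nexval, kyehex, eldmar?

mirtal + selpyr + eldkel → eldbel (Recipe 12).
Using Recipe 4, eldbel makes umbsel.
Using Recipe 10, eldkel and umbsel make nexval.
eldkel + nexval + lamkel → eldmar (Recipe 2).
Using Recipe 5, nexval makes kyehex.
nexval: reached.
kyehex: reached.
eldmar: reached.
All 3 are reached.

3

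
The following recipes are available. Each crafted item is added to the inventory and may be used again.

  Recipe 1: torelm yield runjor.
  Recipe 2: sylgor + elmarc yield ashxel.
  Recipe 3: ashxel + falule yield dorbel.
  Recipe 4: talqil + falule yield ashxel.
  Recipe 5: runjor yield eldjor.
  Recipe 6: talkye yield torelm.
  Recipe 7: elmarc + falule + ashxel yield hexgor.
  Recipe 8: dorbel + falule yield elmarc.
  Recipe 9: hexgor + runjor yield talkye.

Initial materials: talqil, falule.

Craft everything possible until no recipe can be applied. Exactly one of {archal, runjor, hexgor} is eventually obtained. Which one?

hexgor

talqil + falule → ashxel (Recipe 4).
ashxel + falule → dorbel (Recipe 3).
Using Recipe 8, dorbel and falule make elmarc.
Using Recipe 7, elmarc, falule, and ashxel make hexgor.
No rule produces archal, and it is not given. runjor would need torelm (Recipe 1), but torelm is never obtained.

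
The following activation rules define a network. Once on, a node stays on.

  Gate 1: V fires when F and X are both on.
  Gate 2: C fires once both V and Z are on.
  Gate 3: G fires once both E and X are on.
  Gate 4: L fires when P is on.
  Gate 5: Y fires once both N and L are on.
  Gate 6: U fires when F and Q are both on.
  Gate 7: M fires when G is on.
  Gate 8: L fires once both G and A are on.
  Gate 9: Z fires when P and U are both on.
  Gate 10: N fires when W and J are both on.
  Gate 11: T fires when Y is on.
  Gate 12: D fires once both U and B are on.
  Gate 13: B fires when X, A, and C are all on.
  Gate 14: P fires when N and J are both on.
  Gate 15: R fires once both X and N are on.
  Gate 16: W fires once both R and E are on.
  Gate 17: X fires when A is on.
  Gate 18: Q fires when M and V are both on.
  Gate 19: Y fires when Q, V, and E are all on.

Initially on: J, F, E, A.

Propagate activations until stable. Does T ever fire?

Yes

Gate 17: A on → X on.
E and X are on, so G fires (Gate 3).
F and X are on, so V fires (Gate 1).
Gate 7: G on → M on.
Gate 18: M and V on → Q on.
Gate 19: Q, V, and E on → Y on.
Y is on, so T fires (Gate 11).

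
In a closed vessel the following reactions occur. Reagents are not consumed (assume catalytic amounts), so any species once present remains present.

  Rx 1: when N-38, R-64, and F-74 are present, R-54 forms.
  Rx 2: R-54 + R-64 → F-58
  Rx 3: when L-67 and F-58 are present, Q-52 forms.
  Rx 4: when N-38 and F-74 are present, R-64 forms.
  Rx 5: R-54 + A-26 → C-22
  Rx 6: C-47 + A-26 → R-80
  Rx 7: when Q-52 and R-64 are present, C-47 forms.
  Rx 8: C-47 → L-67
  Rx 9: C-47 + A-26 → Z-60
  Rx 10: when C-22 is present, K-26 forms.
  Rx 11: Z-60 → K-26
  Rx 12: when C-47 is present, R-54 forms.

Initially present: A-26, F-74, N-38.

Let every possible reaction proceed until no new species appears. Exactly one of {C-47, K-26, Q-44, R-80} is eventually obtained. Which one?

K-26

N-38 and F-74 present → R-64 forms (Rx 4).
N-38, R-64, and F-74 present → R-54 forms (Rx 1).
R-54 and A-26 present → C-22 forms (Rx 5).
C-22 present → K-26 forms (Rx 10).
R-80 would need C-47 and A-26 (Rx 6), but C-47 never forms. C-47 would need Q-52 and R-64 (Rx 7), but Q-52 never forms. No rule produces Q-44, and it is not given.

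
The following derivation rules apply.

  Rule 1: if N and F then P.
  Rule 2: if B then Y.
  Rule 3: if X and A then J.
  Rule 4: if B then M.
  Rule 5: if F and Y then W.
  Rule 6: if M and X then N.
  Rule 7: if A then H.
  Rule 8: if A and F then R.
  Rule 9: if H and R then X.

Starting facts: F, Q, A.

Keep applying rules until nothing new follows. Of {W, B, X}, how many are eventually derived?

A holds, so H follows (Rule 7).
A and F hold, so R follows (Rule 8).
H and R hold, so X follows (Rule 9).
W would need F and Y (Rule 5), but Y is never established.
No rule produces B, and it is not given.
X: reached.
Reached: X — 1 of the 3.

1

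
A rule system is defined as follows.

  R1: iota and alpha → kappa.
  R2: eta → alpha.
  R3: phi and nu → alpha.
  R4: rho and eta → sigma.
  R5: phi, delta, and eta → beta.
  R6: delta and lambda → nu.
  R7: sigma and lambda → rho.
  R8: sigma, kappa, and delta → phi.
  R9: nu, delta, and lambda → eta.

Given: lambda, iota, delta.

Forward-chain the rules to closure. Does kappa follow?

Yes

From delta and lambda, R6 gives nu.
nu, delta, and lambda hold, so eta follows (R9).
From eta, R2 gives alpha.
iota and alpha hold, so kappa follows (R1).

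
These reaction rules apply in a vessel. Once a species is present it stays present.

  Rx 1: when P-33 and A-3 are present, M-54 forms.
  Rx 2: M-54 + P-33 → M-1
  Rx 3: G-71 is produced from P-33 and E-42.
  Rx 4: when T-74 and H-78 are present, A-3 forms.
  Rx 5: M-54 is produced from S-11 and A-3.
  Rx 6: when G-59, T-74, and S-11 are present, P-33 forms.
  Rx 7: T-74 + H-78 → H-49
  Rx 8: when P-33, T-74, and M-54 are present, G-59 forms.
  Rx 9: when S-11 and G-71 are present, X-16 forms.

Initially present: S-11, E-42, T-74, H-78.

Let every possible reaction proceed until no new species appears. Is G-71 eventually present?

G-71 would need P-33 and E-42 (Rx 3), but P-33 never forms.

No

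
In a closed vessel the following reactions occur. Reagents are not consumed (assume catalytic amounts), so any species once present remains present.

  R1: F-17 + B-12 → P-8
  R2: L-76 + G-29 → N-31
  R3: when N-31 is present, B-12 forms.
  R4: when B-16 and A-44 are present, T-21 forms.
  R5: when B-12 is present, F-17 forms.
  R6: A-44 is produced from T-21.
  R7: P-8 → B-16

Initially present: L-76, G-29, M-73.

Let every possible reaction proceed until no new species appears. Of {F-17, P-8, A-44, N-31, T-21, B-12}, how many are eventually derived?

L-76 and G-29 present → N-31 forms (R2).
N-31 present → B-12 forms (R3).
B-12 present → F-17 forms (R5).
F-17 and B-12 present → P-8 forms (R1).
F-17: reached.
P-8: reached.
A-44 would need T-21 (R6), but T-21 never forms.
N-31: reached.
T-21 would need B-16 and A-44 (R4), but A-44 never forms.
B-12: reached.
Reached: F-17, P-8, N-31, and B-12 — 4 of the 6.

4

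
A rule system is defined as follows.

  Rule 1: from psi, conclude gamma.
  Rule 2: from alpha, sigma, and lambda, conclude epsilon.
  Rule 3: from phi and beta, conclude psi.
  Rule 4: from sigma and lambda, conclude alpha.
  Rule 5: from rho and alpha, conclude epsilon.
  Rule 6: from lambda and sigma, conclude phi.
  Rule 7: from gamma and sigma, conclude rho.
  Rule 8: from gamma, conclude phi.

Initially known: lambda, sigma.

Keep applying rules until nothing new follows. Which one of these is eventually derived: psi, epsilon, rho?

epsilon

From sigma and lambda, Rule 4 gives alpha.
From alpha, sigma, and lambda, Rule 2 gives epsilon.
psi would need phi and beta (Rule 3), but beta is never established. rho would need gamma and sigma (Rule 7), but gamma is never established.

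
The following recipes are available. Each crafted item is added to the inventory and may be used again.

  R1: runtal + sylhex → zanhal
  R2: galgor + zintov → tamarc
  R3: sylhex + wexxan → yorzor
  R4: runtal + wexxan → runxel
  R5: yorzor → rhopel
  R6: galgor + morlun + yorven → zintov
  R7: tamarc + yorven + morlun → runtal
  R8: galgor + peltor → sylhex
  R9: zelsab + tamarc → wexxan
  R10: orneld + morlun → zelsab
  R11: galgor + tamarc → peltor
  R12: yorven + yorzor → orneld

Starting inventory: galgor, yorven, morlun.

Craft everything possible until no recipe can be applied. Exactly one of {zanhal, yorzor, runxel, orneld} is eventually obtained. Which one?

zanhal

Using R6, galgor, morlun, and yorven make zintov.
galgor + zintov → tamarc (R2).
Using R11, galgor and tamarc make peltor.
tamarc + yorven + morlun → runtal (R7).
galgor + peltor → sylhex (R8).
runtal + sylhex → zanhal (R1).
runxel would need runtal and wexxan (R4), but wexxan is never obtained. yorzor would need sylhex and wexxan (R3), but wexxan is never obtained. orneld would need yorven and yorzor (R12), but yorzor is never obtained.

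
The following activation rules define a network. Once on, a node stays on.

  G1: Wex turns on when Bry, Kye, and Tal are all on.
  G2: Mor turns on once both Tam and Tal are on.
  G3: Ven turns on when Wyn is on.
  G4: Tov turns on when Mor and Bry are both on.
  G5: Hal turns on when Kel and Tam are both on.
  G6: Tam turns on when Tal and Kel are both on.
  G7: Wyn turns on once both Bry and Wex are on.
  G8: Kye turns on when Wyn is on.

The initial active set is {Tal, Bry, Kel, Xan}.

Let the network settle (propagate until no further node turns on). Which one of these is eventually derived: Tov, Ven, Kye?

G6: Tal and Kel on → Tam on.
Tam and Tal are on, so Mor turns on (G2).
G4: Mor and Bry on → Tov on.
Kye would need Wyn (G8), but Wyn never turns on. Ven would need Wyn (G3), but Wyn never turns on.

Tov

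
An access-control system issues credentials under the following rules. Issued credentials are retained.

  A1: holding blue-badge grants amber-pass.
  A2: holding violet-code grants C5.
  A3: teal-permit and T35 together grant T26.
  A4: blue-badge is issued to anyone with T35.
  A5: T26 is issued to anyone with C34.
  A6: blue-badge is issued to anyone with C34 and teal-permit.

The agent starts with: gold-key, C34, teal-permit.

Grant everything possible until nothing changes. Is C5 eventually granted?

C5 would need violet-code (A2), but violet-code is never granted.

No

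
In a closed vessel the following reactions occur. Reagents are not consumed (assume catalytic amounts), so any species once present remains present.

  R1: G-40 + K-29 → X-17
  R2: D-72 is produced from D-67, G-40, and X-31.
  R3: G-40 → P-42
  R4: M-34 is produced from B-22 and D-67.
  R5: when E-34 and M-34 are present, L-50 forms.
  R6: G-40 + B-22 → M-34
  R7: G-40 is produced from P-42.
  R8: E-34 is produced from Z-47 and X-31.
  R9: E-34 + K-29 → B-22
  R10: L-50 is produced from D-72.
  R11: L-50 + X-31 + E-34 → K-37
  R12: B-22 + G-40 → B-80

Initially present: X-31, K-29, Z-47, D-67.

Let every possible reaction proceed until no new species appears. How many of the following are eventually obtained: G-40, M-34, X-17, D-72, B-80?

1

Z-47 and X-31 present → E-34 forms (R8).
E-34 and K-29 present → B-22 forms (R9).
B-22 and D-67 present → M-34 forms (R4).
G-40 would need P-42 (R7), but P-42 never forms.
M-34: reached.
X-17 would need G-40 and K-29 (R1), but G-40 never forms.
D-72 would need D-67, G-40, and X-31 (R2), but G-40 never forms.
B-80 would need B-22 and G-40 (R12), but G-40 never forms.
Reached: M-34 — 1 of the 5.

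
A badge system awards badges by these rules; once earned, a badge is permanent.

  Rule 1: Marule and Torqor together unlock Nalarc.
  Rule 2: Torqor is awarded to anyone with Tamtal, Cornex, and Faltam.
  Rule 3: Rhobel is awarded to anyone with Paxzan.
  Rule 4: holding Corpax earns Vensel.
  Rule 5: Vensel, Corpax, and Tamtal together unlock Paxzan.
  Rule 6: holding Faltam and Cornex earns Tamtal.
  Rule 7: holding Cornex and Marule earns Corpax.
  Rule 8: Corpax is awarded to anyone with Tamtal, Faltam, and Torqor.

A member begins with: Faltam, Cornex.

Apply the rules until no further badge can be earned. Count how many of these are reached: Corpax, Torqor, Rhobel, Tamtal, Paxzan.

5

With Faltam and Cornex, Tamtal is earned (Rule 6).
With Tamtal, Cornex, and Faltam, Torqor is earned (Rule 2).
With Tamtal, Faltam, and Torqor, Corpax is earned (Rule 8).
With Corpax, Vensel is earned (Rule 4).
With Vensel, Corpax, and Tamtal, Paxzan is earned (Rule 5).
With Paxzan, Rhobel is earned (Rule 3).
Corpax: reached.
Torqor: reached.
Rhobel: reached.
Tamtal: reached.
Paxzan: reached.
All 5 are reached.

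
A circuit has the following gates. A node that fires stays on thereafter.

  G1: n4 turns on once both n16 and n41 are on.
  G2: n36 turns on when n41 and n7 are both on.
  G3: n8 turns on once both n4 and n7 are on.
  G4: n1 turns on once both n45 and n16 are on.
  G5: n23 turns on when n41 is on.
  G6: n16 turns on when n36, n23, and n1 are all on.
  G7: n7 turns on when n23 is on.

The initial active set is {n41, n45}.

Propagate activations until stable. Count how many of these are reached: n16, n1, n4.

0

n16 would need n36, n23, and n1 (G6), but n1 never turns on.
n1 would need n45 and n16 (G4), but n16 never turns on.
n4 would need n16 and n41 (G1), but n16 never turns on.
None of the 3 are reached.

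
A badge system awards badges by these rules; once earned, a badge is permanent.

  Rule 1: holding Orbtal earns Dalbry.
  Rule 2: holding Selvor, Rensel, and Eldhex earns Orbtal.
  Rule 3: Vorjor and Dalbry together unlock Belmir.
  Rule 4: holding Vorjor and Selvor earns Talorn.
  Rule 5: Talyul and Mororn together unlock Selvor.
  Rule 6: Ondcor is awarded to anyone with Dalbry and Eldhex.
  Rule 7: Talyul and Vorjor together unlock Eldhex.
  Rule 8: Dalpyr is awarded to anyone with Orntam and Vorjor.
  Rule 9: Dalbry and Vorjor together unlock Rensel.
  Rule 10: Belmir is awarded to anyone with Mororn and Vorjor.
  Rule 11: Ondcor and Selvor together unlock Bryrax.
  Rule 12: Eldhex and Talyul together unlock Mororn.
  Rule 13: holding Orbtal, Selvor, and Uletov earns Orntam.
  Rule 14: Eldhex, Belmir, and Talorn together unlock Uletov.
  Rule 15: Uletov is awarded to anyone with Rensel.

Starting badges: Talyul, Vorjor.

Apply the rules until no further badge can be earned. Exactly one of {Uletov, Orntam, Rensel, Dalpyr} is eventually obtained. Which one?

Uletov

With Talyul and Vorjor, Eldhex is earned (Rule 7).
With Eldhex and Talyul, Mororn is earned (Rule 12).
With Talyul and Mororn, Selvor is earned (Rule 5).
With Mororn and Vorjor, Belmir is earned (Rule 10).
With Vorjor and Selvor, Talorn is earned (Rule 4).
With Eldhex, Belmir, and Talorn, Uletov is earned (Rule 14).
Dalpyr would need Orntam and Vorjor (Rule 8), but Orntam is never earned. Rensel would need Dalbry and Vorjor (Rule 9), but Dalbry is never earned. Orntam would need Orbtal, Selvor, and Uletov (Rule 13), but Orbtal is never earned.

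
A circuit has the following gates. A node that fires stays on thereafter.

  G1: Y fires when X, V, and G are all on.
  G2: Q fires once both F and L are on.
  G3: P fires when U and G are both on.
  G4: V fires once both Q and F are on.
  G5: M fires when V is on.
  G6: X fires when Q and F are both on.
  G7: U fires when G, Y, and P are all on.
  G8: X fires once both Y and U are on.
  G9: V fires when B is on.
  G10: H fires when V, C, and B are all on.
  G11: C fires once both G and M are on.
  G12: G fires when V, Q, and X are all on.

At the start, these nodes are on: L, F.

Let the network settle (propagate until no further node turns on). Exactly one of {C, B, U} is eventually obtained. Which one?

F and L are on, so Q fires (G2).
G6: Q and F on → X on.
G4: Q and F on → V on.
V, Q, and X are on, so G fires (G12).
G5: V on → M on.
G and M are on, so C fires (G11).
No rule produces B, and it is not given. U would need G, Y, and P (G7), but P never turns on.

C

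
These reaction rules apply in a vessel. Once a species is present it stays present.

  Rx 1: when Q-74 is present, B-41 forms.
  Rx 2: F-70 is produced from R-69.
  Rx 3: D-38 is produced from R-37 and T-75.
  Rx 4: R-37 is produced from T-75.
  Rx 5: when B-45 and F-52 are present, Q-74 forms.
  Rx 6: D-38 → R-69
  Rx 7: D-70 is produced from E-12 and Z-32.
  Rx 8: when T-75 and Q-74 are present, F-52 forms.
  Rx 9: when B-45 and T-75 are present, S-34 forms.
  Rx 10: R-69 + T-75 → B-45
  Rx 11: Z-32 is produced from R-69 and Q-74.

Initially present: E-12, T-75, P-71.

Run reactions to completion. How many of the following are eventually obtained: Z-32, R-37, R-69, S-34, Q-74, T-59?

3

T-75 present → R-37 forms (Rx 4).
R-37 and T-75 present → D-38 forms (Rx 3).
D-38 present → R-69 forms (Rx 6).
R-69 and T-75 present → B-45 forms (Rx 10).
B-45 and T-75 present → S-34 forms (Rx 9).
Z-32 would need R-69 and Q-74 (Rx 11), but Q-74 never forms.
R-37: reached.
R-69: reached.
S-34: reached.
Q-74 would need B-45 and F-52 (Rx 5), but F-52 never forms.
No rule produces T-59, and it is not given.
Reached: R-37, R-69, and S-34 — 3 of the 6.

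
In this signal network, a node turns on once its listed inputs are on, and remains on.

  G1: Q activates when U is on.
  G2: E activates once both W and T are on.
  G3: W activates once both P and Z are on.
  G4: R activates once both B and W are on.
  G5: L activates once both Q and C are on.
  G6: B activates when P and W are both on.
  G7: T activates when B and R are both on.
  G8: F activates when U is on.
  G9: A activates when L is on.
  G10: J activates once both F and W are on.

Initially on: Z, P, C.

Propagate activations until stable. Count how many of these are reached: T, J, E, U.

P and Z are on, so W activates (G3).
P and W are on, so B activates (G6).
B and W are on, so R activates (G4).
G7: B and R on → T on.
W and T are on, so E activates (G2).
T: reached.
J would need F and W (G10), but F never turns on.
E: reached.
No rule produces U, and it is not given.
Reached: T and E — 2 of the 4.

2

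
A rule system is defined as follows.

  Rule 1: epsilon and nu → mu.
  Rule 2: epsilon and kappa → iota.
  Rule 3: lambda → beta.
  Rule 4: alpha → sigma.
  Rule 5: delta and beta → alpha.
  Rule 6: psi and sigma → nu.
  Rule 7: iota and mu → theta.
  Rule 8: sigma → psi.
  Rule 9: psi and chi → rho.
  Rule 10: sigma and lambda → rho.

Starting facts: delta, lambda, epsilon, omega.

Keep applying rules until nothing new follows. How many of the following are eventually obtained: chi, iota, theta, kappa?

0

No rule produces chi, and it is not given.
iota would need epsilon and kappa (Rule 2), but kappa is never established.
theta would need iota and mu (Rule 7), but iota is never established.
No rule produces kappa, and it is not given.
None of the 4 are reached.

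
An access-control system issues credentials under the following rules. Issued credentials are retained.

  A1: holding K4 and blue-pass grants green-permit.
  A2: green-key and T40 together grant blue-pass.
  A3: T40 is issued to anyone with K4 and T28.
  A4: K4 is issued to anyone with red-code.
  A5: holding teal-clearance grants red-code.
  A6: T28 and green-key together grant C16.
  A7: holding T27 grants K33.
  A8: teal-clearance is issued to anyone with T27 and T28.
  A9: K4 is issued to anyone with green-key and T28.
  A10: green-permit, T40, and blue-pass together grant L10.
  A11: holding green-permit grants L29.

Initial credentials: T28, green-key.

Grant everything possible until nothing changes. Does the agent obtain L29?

Holding green-key and T28 grants K4 (A9).
Holding K4 and T28 grants T40 (A3).
Holding green-key and T40 grants blue-pass (A2).
Holding K4 and blue-pass grants green-permit (A1).
Holding green-permit grants L29 (A11).

Yes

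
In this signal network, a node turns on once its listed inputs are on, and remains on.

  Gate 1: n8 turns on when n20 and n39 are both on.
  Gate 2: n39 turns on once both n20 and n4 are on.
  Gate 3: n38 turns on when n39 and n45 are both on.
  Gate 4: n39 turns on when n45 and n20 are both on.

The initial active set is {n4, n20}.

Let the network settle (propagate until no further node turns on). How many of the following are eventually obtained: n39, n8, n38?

2

Gate 2: n20 and n4 on → n39 on.
Gate 1: n20 and n39 on → n8 on.
n39: reached.
n8: reached.
n38 would need n39 and n45 (Gate 3), but n45 never turns on.
Reached: n39 and n8 — 2 of the 3.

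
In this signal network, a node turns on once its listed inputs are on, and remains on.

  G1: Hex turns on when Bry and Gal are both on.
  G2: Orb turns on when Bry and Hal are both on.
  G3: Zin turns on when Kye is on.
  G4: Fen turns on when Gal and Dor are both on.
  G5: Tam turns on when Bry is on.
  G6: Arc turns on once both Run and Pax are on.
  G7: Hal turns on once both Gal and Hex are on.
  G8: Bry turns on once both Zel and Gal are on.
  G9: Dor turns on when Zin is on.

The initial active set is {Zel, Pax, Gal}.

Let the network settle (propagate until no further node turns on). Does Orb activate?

Yes

Zel and Gal are on, so Bry turns on (G8).
G1: Bry and Gal on → Hex on.
Gal and Hex are on, so Hal turns on (G7).
G2: Bry and Hal on → Orb on.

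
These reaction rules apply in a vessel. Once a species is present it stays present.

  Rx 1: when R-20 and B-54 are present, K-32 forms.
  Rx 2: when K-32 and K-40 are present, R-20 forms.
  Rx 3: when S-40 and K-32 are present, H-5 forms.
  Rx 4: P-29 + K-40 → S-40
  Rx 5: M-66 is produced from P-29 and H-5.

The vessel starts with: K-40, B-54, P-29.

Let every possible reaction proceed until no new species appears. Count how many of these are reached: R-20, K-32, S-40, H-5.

P-29 and K-40 present → S-40 forms (Rx 4).
R-20 would need K-32 and K-40 (Rx 2), but K-32 never forms.
K-32 would need R-20 and B-54 (Rx 1), but R-20 never forms.
S-40: reached.
H-5 would need S-40 and K-32 (Rx 3), but K-32 never forms.
Reached: S-40 — 1 of the 4.

1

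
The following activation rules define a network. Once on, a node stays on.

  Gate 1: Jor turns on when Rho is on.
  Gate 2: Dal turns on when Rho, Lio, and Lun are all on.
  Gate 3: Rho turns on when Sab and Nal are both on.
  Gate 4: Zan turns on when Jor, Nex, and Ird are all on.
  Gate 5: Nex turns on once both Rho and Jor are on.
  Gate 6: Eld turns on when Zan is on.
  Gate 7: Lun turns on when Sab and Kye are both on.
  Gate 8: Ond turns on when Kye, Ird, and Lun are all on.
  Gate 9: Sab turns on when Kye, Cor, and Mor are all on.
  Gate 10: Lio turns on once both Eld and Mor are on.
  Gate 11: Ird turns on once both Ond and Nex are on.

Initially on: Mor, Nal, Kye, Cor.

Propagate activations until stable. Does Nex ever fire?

Kye, Cor, and Mor are on, so Sab turns on (Gate 9).
Gate 3: Sab and Nal on → Rho on.
Gate 1: Rho on → Jor on.
Rho and Jor are on, so Nex turns on (Gate 5).

Yes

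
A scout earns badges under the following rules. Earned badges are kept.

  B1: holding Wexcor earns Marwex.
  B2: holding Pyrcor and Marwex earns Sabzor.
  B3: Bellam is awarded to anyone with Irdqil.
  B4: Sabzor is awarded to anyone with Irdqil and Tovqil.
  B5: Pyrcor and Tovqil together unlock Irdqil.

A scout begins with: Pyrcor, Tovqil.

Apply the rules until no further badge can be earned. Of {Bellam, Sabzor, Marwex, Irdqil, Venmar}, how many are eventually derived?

With Pyrcor and Tovqil, Irdqil is earned (B5).
With Irdqil and Tovqil, Sabzor is earned (B4).
With Irdqil, Bellam is earned (B3).
Bellam: reached.
Sabzor: reached.
Marwex would need Wexcor (B1), but Wexcor is never earned.
Irdqil: reached.
No rule produces Venmar, and it is not given.
Reached: Bellam, Sabzor, and Irdqil — 3 of the 5.

3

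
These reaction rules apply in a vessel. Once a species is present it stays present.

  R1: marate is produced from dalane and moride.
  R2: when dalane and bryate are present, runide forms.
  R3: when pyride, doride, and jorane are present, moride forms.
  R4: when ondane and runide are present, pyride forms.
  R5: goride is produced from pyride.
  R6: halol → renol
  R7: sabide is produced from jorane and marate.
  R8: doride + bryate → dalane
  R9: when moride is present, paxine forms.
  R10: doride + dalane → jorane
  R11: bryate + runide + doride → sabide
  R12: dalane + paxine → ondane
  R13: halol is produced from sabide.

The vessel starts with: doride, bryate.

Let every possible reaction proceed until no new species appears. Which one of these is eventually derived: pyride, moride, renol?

doride and bryate present → dalane forms (R8).
dalane and bryate present → runide forms (R2).
bryate, runide, and doride present → sabide forms (R11).
sabide present → halol forms (R13).
halol present → renol forms (R6).
moride would need pyride, doride, and jorane (R3), but pyride never forms. pyride would need ondane and runide (R4), but ondane never forms.

renol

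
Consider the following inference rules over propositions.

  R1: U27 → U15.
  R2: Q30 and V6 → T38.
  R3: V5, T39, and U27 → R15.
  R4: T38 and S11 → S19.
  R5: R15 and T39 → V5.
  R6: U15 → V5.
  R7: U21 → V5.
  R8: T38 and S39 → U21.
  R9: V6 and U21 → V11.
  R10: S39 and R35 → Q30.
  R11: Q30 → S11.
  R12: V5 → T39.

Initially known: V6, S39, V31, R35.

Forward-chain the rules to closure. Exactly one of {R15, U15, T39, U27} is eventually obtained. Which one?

T39

From S39 and R35, R10 gives Q30.
Q30 and V6 hold, so T38 follows (R2).
T38 and S39 hold, so U21 follows (R8).
U21 holds, so V5 follows (R7).
V5 holds, so T39 follows (R12).
No rule produces U27, and it is not given. R15 would need V5, T39, and U27 (R3), but U27 is never established. U15 would need U27 (R1), but U27 is never established.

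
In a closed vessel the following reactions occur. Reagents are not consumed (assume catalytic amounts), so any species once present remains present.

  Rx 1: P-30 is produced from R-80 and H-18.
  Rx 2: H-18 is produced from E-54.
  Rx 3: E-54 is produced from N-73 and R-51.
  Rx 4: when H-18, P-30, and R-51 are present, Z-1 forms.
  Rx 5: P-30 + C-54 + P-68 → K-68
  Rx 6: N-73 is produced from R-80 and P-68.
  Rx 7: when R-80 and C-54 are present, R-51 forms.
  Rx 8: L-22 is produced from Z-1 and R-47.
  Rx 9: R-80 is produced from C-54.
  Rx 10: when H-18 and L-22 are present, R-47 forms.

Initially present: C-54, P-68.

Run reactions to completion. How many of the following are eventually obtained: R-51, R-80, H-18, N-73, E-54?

5

C-54 present → R-80 forms (Rx 9).
R-80 and P-68 present → N-73 forms (Rx 6).
R-80 and C-54 present → R-51 forms (Rx 7).
N-73 and R-51 present → E-54 forms (Rx 3).
E-54 present → H-18 forms (Rx 2).
R-51: reached.
R-80: reached.
H-18: reached.
N-73: reached.
E-54: reached.
All 5 are reached.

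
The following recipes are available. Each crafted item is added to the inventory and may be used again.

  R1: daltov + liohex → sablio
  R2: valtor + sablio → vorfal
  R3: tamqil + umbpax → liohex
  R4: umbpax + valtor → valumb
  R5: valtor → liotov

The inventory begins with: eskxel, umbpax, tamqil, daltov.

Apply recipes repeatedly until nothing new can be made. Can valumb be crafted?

valumb would need umbpax and valtor (R4), but valtor is never obtained.

No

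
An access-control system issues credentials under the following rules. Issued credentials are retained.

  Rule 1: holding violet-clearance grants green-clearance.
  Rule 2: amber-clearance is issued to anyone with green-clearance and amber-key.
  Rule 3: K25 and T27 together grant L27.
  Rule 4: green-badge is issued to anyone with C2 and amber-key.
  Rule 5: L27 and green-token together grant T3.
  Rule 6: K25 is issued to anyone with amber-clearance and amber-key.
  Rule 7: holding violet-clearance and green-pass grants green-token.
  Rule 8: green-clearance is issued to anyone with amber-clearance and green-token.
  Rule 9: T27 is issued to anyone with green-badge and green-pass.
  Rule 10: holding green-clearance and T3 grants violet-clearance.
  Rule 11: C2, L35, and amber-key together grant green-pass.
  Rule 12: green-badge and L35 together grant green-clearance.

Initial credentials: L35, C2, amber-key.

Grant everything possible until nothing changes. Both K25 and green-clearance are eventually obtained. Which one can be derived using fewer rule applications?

green-clearance

green-clearance: Holding C2 and amber-key grants green-badge (Rule 4). Holding green-badge and L35 grants green-clearance (Rule 12). [2 rule applications]
K25: Holding C2 and amber-key grants green-badge (Rule 4). Holding green-badge and L35 grants green-clearance (Rule 12). Holding green-clearance and amber-key grants amber-clearance (Rule 2). Holding amber-clearance and amber-key grants K25 (Rule 6). [4 rule applications]
green-clearance needs fewer.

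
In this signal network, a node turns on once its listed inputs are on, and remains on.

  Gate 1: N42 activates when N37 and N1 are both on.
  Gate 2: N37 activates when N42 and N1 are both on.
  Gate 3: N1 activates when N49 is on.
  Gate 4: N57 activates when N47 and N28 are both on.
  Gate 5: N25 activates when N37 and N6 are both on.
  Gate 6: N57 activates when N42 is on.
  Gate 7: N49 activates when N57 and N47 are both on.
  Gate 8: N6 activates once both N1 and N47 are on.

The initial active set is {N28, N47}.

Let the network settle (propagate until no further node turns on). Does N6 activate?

Yes

N47 and N28 are on, so N57 activates (Gate 4).
N57 and N47 are on, so N49 activates (Gate 7).
Gate 3: N49 on → N1 on.
N1 and N47 are on, so N6 activates (Gate 8).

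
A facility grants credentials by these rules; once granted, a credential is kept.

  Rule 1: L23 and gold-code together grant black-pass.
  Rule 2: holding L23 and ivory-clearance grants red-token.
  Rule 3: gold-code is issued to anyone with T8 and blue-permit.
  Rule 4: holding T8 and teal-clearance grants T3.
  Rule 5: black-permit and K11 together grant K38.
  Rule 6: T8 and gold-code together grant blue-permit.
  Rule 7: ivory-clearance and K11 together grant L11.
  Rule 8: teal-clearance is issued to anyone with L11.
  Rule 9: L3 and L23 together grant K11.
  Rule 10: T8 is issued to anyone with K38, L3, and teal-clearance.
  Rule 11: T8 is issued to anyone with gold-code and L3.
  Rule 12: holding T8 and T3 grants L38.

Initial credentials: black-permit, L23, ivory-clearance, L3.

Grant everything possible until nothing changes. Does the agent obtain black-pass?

No

black-pass would need L23 and gold-code (Rule 1), but gold-code is never granted.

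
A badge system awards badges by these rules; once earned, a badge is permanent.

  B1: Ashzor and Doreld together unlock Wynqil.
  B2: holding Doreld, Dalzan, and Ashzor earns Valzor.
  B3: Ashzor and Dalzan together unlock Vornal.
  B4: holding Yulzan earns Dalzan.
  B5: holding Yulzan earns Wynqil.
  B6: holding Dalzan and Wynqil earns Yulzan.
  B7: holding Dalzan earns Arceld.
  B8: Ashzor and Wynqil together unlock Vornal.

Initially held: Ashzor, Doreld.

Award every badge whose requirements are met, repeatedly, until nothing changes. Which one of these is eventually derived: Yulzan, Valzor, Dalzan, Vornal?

With Ashzor and Doreld, Wynqil is earned (B1).
With Ashzor and Wynqil, Vornal is earned (B8).
Yulzan would need Dalzan and Wynqil (B6), but Dalzan is never earned. Dalzan would need Yulzan (B4), but Yulzan is never earned. Valzor would need Doreld, Dalzan, and Ashzor (B2), but Dalzan is never earned.

Vornal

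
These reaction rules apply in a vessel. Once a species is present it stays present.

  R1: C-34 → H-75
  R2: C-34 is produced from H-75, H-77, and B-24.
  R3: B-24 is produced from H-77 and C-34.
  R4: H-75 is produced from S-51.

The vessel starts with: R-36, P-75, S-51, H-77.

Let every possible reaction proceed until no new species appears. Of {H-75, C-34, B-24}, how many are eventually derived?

S-51 present → H-75 forms (R4).
H-75: reached.
C-34 would need H-75, H-77, and B-24 (R2), but B-24 never forms.
B-24 would need H-77 and C-34 (R3), but C-34 never forms.
Reached: H-75 — 1 of the 3.

1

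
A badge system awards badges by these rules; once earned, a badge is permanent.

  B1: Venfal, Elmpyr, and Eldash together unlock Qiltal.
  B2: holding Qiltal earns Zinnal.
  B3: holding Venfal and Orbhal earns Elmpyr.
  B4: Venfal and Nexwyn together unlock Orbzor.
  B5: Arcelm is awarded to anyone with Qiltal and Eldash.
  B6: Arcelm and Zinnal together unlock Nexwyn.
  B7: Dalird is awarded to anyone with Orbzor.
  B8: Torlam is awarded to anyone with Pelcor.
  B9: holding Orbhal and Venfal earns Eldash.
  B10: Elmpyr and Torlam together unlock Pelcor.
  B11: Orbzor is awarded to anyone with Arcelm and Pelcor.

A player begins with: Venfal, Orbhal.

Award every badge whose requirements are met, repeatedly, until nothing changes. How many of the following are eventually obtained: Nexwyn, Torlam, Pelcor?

1

With Venfal and Orbhal, Elmpyr is earned (B3).
With Orbhal and Venfal, Eldash is earned (B9).
With Venfal, Elmpyr, and Eldash, Qiltal is earned (B1).
With Qiltal, Zinnal is earned (B2).
With Qiltal and Eldash, Arcelm is earned (B5).
With Arcelm and Zinnal, Nexwyn is earned (B6).
Nexwyn: reached.
Torlam would need Pelcor (B8), but Pelcor is never earned.
Pelcor would need Elmpyr and Torlam (B10), but Torlam is never earned.
Reached: Nexwyn — 1 of the 3.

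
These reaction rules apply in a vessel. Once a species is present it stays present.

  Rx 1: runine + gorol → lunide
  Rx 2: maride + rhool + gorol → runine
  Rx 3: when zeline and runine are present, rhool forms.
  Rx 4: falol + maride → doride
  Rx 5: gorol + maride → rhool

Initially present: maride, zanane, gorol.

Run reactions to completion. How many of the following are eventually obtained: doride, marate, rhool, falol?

gorol and maride present → rhool forms (Rx 5).
doride would need falol and maride (Rx 4), but falol never forms.
No rule produces marate, and it is not given.
rhool: reached.
No rule produces falol, and it is not given.
Reached: rhool — 1 of the 4.

1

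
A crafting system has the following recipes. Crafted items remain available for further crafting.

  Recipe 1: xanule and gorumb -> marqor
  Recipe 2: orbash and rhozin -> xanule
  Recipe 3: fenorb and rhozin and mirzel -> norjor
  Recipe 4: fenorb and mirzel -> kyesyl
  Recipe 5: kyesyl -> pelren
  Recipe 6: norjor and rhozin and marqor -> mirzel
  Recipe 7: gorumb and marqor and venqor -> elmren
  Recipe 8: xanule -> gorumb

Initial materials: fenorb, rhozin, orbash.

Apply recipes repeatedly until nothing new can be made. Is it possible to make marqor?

orbash and rhozin -> xanule (Recipe 2).
Using Recipe 8, xanule makes gorumb.
xanule and gorumb -> marqor (Recipe 1).

Yes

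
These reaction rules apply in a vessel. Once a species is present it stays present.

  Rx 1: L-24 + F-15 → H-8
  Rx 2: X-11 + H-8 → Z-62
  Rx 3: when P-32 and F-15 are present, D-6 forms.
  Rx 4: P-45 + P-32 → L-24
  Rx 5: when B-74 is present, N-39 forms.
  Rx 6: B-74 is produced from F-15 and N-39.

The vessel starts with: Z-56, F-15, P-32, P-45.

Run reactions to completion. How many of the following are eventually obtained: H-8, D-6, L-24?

3

P-45 and P-32 present → L-24 forms (Rx 4).
P-32 and F-15 present → D-6 forms (Rx 3).
L-24 and F-15 present → H-8 forms (Rx 1).
H-8: reached.
D-6: reached.
L-24: reached.
All 3 are reached.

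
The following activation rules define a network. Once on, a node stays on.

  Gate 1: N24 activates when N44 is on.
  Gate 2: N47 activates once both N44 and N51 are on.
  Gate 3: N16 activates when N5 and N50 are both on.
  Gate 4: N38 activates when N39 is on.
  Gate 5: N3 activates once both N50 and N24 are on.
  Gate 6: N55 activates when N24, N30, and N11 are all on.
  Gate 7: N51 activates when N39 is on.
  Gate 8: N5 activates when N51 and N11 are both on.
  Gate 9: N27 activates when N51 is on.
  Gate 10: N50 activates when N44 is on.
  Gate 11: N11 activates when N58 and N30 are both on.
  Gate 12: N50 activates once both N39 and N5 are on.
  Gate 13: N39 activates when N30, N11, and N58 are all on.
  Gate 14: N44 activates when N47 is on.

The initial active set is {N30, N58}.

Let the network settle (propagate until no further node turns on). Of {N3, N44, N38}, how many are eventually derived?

Gate 11: N58 and N30 on → N11 on.
Gate 13: N30, N11, and N58 on → N39 on.
Gate 4: N39 on → N38 on.
N3 would need N50 and N24 (Gate 5), but N24 never turns on.
N44 would need N47 (Gate 14), but N47 never turns on.
N38: reached.
Reached: N38 — 1 of the 3.

1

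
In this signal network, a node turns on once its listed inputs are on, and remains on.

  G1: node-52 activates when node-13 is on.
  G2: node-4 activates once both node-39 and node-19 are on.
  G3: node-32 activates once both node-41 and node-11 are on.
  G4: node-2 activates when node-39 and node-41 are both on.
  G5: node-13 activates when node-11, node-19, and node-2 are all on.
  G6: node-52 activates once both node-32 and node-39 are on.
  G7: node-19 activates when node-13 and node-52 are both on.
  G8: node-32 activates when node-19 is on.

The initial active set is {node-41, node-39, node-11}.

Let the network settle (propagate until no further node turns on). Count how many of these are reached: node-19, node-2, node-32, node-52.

3

G3: node-41 and node-11 on → node-32 on.
node-39 and node-41 are on, so node-2 activates (G4).
node-32 and node-39 are on, so node-52 activates (G6).
node-19 would need node-13 and node-52 (G7), but node-13 never turns on.
node-2: reached.
node-32: reached.
node-52: reached.
Reached: node-2, node-32, and node-52 — 3 of the 4.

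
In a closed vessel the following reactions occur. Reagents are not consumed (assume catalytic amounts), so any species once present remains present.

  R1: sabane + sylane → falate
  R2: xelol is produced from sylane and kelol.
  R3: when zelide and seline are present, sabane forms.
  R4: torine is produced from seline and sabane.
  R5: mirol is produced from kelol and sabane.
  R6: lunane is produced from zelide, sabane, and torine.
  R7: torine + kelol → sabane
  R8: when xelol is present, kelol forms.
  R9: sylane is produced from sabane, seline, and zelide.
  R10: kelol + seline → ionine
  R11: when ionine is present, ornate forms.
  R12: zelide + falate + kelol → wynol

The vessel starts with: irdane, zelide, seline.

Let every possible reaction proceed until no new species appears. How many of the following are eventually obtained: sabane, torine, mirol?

2

zelide and seline present → sabane forms (R3).
seline and sabane present → torine forms (R4).
sabane: reached.
torine: reached.
mirol would need kelol and sabane (R5), but kelol never forms.
Reached: sabane and torine — 2 of the 3.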